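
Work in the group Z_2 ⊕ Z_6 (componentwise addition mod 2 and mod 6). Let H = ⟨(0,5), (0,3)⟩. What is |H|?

6

|⟨(0,5)⟩| = 6 and |⟨(0,3)⟩| = 2, so |H| is a multiple of lcm(6, 2) = 6 and divides |G| = 12.
Closing under the operation: H = {(0,0), (0,1), (0,2), (0,3), (0,4), (0,5)}, so |H| = 6.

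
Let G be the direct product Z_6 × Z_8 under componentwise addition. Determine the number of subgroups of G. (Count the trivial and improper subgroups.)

|G| = 48, so by Lagrange every subgroup order divides 48. Divisors: 1, 2, 3, 4, 6, 8, 12, 16, 24, 48.
Subgroups by order — order 1: 1; order 2: 3; order 3: 1; order 4: 3; order 6: 3; order 8: 3; order 12: 3; order 16: 1; order 24: 3; order 48: 1.
Total: 1 + 3 + 1 + 3 + 3 + 3 + 3 + 1 + 3 + 1 = 22.

22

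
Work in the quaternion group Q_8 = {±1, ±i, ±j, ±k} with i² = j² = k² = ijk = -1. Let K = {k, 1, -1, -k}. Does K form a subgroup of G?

Yes

|K| = 4 divides |G| = 8, consistent with Lagrange.
K contains the identity, every element's inverse is in K, and K is closed under ·: it is a subgroup.
In fact K = ⟨-k⟩.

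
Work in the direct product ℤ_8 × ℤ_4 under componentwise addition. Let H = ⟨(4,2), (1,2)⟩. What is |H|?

|⟨(4,2)⟩| = 2 and |⟨(1,2)⟩| = 8, so |H| is a multiple of lcm(2, 8) = 8 and divides |G| = 32.
Closing under the operation: H = {(0,0), (0,2), (1,0), (1,2), (2,0), (2,2), (3,0), (3,2), (4,0), (4,2), (5,0), (5,2), (6,0), (6,2), (7,0), (7,2)}, so |H| = 16.

16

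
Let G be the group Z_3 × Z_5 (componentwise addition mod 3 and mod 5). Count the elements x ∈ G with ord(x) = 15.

8

An element (a,b) has order lcm(ord(a), ord(b)); count pairs with lcm equal to 15.
Enumerating gives 8 such elements.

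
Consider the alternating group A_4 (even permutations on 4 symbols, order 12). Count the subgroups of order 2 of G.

3

|G| = 12 and 2 | 12, so subgroups of order 2 are possible by Lagrange.
The subgroups of order 2 are: {e, (1 2)(3 4)}; {e, (1 3)(2 4)}; {e, (1 4)(2 3)}.
So G has 3 subgroups of order 2.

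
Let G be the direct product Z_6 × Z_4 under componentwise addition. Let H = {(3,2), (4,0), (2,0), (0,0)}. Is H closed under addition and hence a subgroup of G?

No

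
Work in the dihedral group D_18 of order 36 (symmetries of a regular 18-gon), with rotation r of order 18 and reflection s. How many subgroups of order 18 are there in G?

3

|G| = 36 and 18 | 36, so subgroups of order 18 are possible by Lagrange.
The subgroups of order 18 are: {e, r, r^2, r^3, r^4, r^5, r^6, r^7, r^8, r^9, r^10, r^11, r^12, r^13, r^14, r^15, r^16, r^17}; {e, r^2, r^4, r^6, r^8, r^10, r^12, r^14, r^16, s, r^2s, r^4s, r^6s, r^8s, r^10s, r^12s, r^14s, r^16s}; {e, r^2, r^4, r^6, r^8, r^10, r^12, r^14, r^16, rs, r^3s, r^5s, r^7s, r^9s, r^11s, r^13s, r^15s, r^17s}.
So G has 3 subgroups of order 18.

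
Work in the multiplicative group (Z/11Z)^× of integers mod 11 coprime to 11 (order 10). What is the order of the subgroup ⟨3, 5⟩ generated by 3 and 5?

|⟨3⟩| = 5 and |⟨5⟩| = 5, so |H| is a multiple of lcm(5, 5) = 5 and divides |G| = 10.
Closing under the operation: H = {1, 3, 4, 5, 9}, so |H| = 5.

5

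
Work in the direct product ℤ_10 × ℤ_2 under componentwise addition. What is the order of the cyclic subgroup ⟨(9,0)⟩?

10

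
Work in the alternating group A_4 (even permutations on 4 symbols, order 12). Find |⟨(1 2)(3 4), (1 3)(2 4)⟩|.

|⟨(1 2)(3 4)⟩| = 2 and |⟨(1 3)(2 4)⟩| = 2, so |H| is a multiple of lcm(2, 2) = 2 and divides |G| = 12.
Closing under the operation: H = {e, (1 2)(3 4), (1 3)(2 4), (1 4)(2 3)}, so |H| = 4.

4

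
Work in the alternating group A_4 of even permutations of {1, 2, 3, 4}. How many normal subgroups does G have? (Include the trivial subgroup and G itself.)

3

G has 10 subgroups. Checking conjugation-invariance by order — order 1: 1/1 normal; order 2: 0/3 normal; order 3: 0/4 normal; order 4: 1/1 normal; order 12: 1/1 normal.
Total normal subgroups: 3.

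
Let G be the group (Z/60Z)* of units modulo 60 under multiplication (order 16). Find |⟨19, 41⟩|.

|⟨19⟩| = 2 and |⟨41⟩| = 2, so |H| is a multiple of lcm(2, 2) = 2 and divides |G| = 16.
Closing under the operation: H = {1, 19, 41, 59}, so |H| = 4.

4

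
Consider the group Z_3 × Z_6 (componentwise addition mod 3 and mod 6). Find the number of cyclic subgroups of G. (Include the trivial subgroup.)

Each element a generates a cyclic subgroup ⟨a⟩; distinct elements may generate the same one (a cyclic group of order d has φ(d) generators).
Cyclic subgroups by order — order 1: 1; order 2: 1; order 3: 4; order 6: 4.
Total: 10.

10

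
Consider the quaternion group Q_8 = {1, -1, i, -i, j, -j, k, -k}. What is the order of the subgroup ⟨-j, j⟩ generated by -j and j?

4

|⟨-j⟩| = 4 and |⟨j⟩| = 4, so |H| is a multiple of lcm(4, 4) = 4 and divides |G| = 8.
Closing under the operation: H = {1, -1, j, -j}, so |H| = 4.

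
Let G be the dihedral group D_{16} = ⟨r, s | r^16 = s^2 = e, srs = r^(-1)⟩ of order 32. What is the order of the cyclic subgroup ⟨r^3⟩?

Computing powers of r^3: the smallest k with (r^3)^k = e is k = 16.

16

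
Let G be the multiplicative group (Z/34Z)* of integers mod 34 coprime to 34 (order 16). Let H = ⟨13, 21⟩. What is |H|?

4

|⟨13⟩| = 4 and |⟨21⟩| = 4, so |H| is a multiple of lcm(4, 4) = 4 and divides |G| = 16.
Closing under the operation: H = {1, 13, 21, 33}, so |H| = 4.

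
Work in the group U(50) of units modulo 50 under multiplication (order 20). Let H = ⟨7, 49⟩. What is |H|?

4

|⟨7⟩| = 4 and |⟨49⟩| = 2, so |H| is a multiple of lcm(4, 2) = 4 and divides |G| = 20.
Closing under the operation: H = {1, 7, 43, 49}, so |H| = 4.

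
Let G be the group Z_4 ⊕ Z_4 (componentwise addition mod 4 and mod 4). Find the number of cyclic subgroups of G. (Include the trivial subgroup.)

Group the elements of G by the cyclic subgroup they generate; each cyclic subgroup of order d accounts for φ(d) elements.
Cyclic subgroups by order — order 1: 1; order 2: 3; order 4: 6.
Total: 10.

10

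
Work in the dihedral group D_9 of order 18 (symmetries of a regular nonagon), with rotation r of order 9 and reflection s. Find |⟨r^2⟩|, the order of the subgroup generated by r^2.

Computing powers of r^2: the smallest k with (r^2)^k = e is k = 9.

9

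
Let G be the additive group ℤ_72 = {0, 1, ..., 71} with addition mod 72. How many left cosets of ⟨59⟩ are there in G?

1

|⟨59⟩| = 72 and |G| = 72.
By Lagrange, [G : H] = |G|/|H| = 72/72 = 1.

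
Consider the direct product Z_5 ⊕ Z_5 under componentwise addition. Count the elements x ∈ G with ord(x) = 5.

24

An element (a,b) has order lcm(ord(a), ord(b)); count pairs with lcm equal to 5.
Enumerating gives 24 such elements.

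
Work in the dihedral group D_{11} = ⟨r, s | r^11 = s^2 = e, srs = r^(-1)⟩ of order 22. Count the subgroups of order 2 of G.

11

|G| = 22 and 2 | 22, so subgroups of order 2 are possible by Lagrange.
The subgroups of order 2 are: {e, r^10s}; {e, r^2s}; {e, r^3s}; {e, r^4s}; … (11 in all).
So G has 11 subgroups of order 2.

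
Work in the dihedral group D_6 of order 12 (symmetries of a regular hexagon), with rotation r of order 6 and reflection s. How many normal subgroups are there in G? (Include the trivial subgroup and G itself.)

7

G has 16 subgroups. Checking conjugation-invariance by order — order 1: 1/1 normal; order 2: 1/7 normal; order 3: 1/1 normal; order 4: 0/3 normal; order 6: 3/3 normal; order 12: 1/1 normal.
Total normal subgroups: 7.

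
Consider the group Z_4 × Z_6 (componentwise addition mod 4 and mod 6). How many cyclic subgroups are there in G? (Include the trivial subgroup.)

12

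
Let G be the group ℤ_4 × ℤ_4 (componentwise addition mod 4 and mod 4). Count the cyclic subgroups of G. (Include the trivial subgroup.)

10

Group the elements of G by the cyclic subgroup they generate; each cyclic subgroup of order d accounts for φ(d) elements.
Cyclic subgroups by order — order 1: 1; order 2: 3; order 4: 6.
Total: 10.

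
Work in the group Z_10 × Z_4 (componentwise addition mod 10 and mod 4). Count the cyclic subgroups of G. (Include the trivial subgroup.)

12

A cyclic subgroup of order d is generated by each of its φ(d) elements of order d, so the cyclic subgroups of order d number (#elements of order d)/φ(d).
Cyclic subgroups by order — order 1: 1; order 2: 3; order 4: 2; order 5: 1; order 10: 3; order 20: 2.
Total: 12.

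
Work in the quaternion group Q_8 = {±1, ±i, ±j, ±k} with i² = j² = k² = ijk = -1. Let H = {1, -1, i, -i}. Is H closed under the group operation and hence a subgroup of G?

|H| = 4 divides |G| = 8, consistent with Lagrange.
H contains the identity, every element's inverse is in H, and H is closed under ·: it is a subgroup.
In fact H = ⟨-i⟩.

Yes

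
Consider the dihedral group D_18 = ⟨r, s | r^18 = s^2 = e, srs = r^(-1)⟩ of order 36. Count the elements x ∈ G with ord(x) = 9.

The elements of order 9 are: r^2, r^4, r^8, r^10, r^14, r^16.
That's 6.

6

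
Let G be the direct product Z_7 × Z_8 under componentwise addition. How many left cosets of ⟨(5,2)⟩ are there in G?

|⟨(5,2)⟩| = 28 and |G| = 56.
By Lagrange, [G : H] = |G|/|H| = 56/28 = 2.

2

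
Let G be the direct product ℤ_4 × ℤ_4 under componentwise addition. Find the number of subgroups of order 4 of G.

7

|G| = 16 and 4 | 16, so subgroups of order 4 are possible by Lagrange.
The subgroups of order 4 are: {(0,0), (0,1), (0,2), (0,3)}; {(0,0), (0,2), (2,0), (2,2)}; {(0,0), (0,2), (2,1), (2,3)}; {(0,0), (1,0), (2,0), (3,0)}; … (7 in all).
So G has 7 subgroups of order 4.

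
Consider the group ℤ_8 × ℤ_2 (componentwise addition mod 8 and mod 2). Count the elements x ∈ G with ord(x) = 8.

An element (a,b) has order lcm(ord(a), ord(b)); count pairs with lcm equal to 8.
Enumerating gives 8 such elements.

8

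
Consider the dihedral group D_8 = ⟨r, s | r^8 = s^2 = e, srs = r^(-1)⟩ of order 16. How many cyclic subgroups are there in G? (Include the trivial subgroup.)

Group the elements of G by the cyclic subgroup they generate; each cyclic subgroup of order d accounts for φ(d) elements.
Cyclic subgroups by order — order 1: 1; order 2: 9; order 4: 1; order 8: 1.
Total: 12.

12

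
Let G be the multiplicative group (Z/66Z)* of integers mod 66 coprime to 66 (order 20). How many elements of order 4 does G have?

0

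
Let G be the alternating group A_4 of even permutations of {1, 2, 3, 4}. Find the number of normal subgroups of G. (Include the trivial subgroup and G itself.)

G has 10 subgroups. Checking conjugation-invariance by order — order 1: 1/1 normal; order 2: 0/3 normal; order 3: 0/4 normal; order 4: 1/1 normal; order 12: 1/1 normal.
Total normal subgroups: 3.

3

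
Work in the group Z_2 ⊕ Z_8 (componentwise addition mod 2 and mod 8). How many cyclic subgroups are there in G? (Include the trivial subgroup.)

Group the elements of G by the cyclic subgroup they generate; each cyclic subgroup of order d accounts for φ(d) elements.
Cyclic subgroups by order — order 1: 1; order 2: 3; order 4: 2; order 8: 2.
Total: 8.

8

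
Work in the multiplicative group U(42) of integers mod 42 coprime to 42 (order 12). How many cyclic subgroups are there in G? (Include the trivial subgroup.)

Group the elements of G by the cyclic subgroup they generate; each cyclic subgroup of order d accounts for φ(d) elements.
Cyclic subgroups by order — order 1: 1; order 2: 3; order 3: 1; order 6: 3.
Total: 8.

8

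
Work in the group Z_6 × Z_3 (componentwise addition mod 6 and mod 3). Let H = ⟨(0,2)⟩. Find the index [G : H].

|⟨(0,2)⟩| = 3 and |G| = 18.
By Lagrange, [G : H] = |G|/|H| = 18/3 = 6.

6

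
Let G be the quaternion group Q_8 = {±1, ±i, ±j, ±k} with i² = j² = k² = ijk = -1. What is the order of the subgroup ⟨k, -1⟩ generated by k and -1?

4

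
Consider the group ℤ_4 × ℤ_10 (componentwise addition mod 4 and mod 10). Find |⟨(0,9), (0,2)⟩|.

|⟨(0,9)⟩| = 10 and |⟨(0,2)⟩| = 5, so |H| is a multiple of lcm(10, 5) = 10 and divides |G| = 40.
Closing under the operation: H = {(0,0), (0,1), (0,2), (0,3), (0,4), (0,5), (0,6), (0,7), (0,8), (0,9)}, so |H| = 10.

10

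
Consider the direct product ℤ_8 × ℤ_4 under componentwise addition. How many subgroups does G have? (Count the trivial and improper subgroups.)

22

|G| = 32, so by Lagrange every subgroup order divides 32. Divisors: 1, 2, 4, 8, 16, 32.
Subgroups by order — order 1: 1; order 2: 3; order 4: 7; order 8: 7; order 16: 3; order 32: 1.
Total: 1 + 3 + 7 + 7 + 3 + 1 = 22.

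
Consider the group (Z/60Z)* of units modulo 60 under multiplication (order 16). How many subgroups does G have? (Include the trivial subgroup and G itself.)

27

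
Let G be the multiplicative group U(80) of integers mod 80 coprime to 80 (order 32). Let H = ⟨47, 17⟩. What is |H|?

|⟨47⟩| = 4 and |⟨17⟩| = 4, so |H| is a multiple of lcm(4, 4) = 4 and divides |G| = 32.
Closing under the operation: H = {1, 17, 31, 33, 47, 49, 63, 79}, so |H| = 8.

8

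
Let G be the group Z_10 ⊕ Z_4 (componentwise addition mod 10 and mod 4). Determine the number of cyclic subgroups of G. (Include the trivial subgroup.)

12

Each element a generates a cyclic subgroup ⟨a⟩; distinct elements may generate the same one (a cyclic group of order d has φ(d) generators).
Cyclic subgroups by order — order 1: 1; order 2: 3; order 4: 2; order 5: 1; order 10: 3; order 20: 2.
Total: 12.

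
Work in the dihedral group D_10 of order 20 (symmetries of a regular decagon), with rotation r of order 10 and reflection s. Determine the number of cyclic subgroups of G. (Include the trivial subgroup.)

14

Each element a generates a cyclic subgroup ⟨a⟩; distinct elements may generate the same one (a cyclic group of order d has φ(d) generators).
Cyclic subgroups by order — order 1: 1; order 2: 11; order 5: 1; order 10: 1.
Total: 14.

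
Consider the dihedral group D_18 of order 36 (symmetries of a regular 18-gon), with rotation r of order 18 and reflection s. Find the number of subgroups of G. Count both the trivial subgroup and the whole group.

45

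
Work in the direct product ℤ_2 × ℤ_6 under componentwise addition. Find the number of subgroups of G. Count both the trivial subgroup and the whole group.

|G| = 12, so by Lagrange every subgroup order divides 12. Divisors: 1, 2, 3, 4, 6, 12.
Subgroups by order — order 1: 1; order 2: 3; order 3: 1; order 4: 1; order 6: 3; order 12: 1.
Total: 1 + 3 + 1 + 1 + 3 + 1 = 10.

10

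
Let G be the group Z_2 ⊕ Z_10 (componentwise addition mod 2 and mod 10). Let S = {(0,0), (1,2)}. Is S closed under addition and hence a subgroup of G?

(1,2) ∈ S but its inverse (1,8) ∉ S, so S is not a subgroup.

No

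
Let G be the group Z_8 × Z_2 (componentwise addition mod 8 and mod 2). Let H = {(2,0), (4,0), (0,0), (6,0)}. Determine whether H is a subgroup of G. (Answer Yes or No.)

|H| = 4 divides |G| = 16, consistent with Lagrange.
H contains the identity, every element's inverse is in H, and H is closed under +: it is a subgroup.
In fact H = ⟨(6,0)⟩.

Yes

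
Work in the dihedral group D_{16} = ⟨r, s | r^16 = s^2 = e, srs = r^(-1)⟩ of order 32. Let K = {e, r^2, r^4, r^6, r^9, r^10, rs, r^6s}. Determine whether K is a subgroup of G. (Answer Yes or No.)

r^9 ∈ K but its inverse r^7 ∉ K, so K is not a subgroup.

No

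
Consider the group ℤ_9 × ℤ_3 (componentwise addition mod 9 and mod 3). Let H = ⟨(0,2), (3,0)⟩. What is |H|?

9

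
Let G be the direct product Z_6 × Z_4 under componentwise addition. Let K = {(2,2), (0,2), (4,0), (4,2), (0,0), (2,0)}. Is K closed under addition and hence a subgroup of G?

|K| = 6 divides |G| = 24, consistent with Lagrange.
K contains the identity, every element's inverse is in K, and K is closed under +: it is a subgroup.
In fact K = ⟨(2,2)⟩.

Yes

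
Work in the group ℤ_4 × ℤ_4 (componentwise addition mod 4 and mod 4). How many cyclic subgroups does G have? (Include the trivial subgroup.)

10

Each element a generates a cyclic subgroup ⟨a⟩; distinct elements may generate the same one (a cyclic group of order d has φ(d) generators).
Cyclic subgroups by order — order 1: 1; order 2: 3; order 4: 6.
Total: 10.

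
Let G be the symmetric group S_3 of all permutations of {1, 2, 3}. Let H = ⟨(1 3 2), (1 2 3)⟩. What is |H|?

3

|⟨(1 3 2)⟩| = 3 and |⟨(1 2 3)⟩| = 3, so |H| is a multiple of lcm(3, 3) = 3 and divides |G| = 6.
Closing under the operation: H = {e, (1 2 3), (1 3 2)}, so |H| = 3.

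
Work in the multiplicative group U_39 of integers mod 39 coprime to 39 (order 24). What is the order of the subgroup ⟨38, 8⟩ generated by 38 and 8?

8

|⟨38⟩| = 2 and |⟨8⟩| = 4, so |H| is a multiple of lcm(2, 4) = 4 and divides |G| = 24.
Closing under the operation: H = {1, 5, 8, 14, 25, 31, 34, 38}, so |H| = 8.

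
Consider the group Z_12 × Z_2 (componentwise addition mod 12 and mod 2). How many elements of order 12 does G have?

8

An element (a,b) has order lcm(ord(a), ord(b)); count pairs with lcm equal to 12.
Enumerating gives 8 such elements.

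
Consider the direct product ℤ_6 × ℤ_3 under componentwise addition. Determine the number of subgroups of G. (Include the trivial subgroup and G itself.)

|G| = 18, so by Lagrange every subgroup order divides 18. Divisors: 1, 2, 3, 6, 9, 18.
Subgroups by order — order 1: 1; order 2: 1; order 3: 4; order 6: 4; order 9: 1; order 18: 1.
Total: 1 + 1 + 4 + 4 + 1 + 1 = 12.

12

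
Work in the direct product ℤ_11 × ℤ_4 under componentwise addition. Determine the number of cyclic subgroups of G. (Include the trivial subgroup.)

Each element a generates a cyclic subgroup ⟨a⟩; distinct elements may generate the same one (a cyclic group of order d has φ(d) generators).
Cyclic subgroups by order — order 1: 1; order 2: 1; order 4: 1; order 11: 1; order 22: 1; order 44: 1.
Total: 6.

6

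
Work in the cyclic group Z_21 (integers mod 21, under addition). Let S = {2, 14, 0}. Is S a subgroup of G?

2 ∈ S but its inverse 19 ∉ S, so S is not a subgroup.

No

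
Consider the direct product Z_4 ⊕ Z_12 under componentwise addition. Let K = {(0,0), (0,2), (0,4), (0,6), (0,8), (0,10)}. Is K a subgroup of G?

Yes

|K| = 6 divides |G| = 48, consistent with Lagrange.
K contains the identity, every element's inverse is in K, and K is closed under +: it is a subgroup.
In fact K = ⟨(0,2)⟩.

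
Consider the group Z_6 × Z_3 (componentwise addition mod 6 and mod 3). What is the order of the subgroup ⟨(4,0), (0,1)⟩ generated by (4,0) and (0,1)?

|⟨(4,0)⟩| = 3 and |⟨(0,1)⟩| = 3, so |H| is a multiple of lcm(3, 3) = 3 and divides |G| = 18.
Closing under the operation: H = {(0,0), (0,1), (0,2), (2,0), (2,1), (2,2), (4,0), (4,1), (4,2)}, so |H| = 9.

9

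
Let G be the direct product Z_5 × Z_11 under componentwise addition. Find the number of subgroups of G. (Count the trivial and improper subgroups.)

|G| = 55, so by Lagrange every subgroup order divides 55. Divisors: 1, 5, 11, 55.
Subgroups by order — order 1: 1; order 5: 1; order 11: 1; order 55: 1.
Total: 1 + 1 + 1 + 1 = 4.

4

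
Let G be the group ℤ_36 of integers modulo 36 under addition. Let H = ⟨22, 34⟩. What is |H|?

|⟨22⟩| = 18 and |⟨34⟩| = 18, so |H| is a multiple of lcm(18, 18) = 18 and divides |G| = 36.
Closing under the operation: H = {0, 2, 4, 6, 8, 10, 12, 14, 16, 18, 20, 22, 24, 26, 28, 30, 32, 34}, so |H| = 18.

18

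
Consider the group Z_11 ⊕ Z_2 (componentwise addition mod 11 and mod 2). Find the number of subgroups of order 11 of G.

|G| = 22 and 11 | 22, so subgroups of order 11 are possible by Lagrange.
The subgroups of order 11 are: {(0,0), (1,0), (2,0), (3,0), (4,0), (5,0), (6,0), (7,0), (8,0), (9,0), (10,0)}.
So G has 1 subgroup of order 11.

1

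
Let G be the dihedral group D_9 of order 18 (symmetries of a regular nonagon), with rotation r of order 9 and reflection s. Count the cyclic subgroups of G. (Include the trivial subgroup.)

12

Group the elements of G by the cyclic subgroup they generate; each cyclic subgroup of order d accounts for φ(d) elements.
Cyclic subgroups by order — order 1: 1; order 2: 9; order 3: 1; order 9: 1.
Total: 12.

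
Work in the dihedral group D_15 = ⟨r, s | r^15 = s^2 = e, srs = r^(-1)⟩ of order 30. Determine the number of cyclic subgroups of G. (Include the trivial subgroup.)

19

A cyclic subgroup of order d is generated by each of its φ(d) elements of order d, so the cyclic subgroups of order d number (#elements of order d)/φ(d).
Cyclic subgroups by order — order 1: 1; order 2: 15; order 3: 1; order 5: 1; order 15: 1.
Total: 19.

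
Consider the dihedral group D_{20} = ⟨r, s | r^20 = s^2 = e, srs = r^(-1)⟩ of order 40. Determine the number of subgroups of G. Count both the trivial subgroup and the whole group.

48

|G| = 40, so by Lagrange every subgroup order divides 40. Divisors: 1, 2, 4, 5, 8, 10, 20, 40.
Subgroups by order — order 1: 1; order 2: 21; order 4: 11; order 5: 1; order 8: 5; order 10: 5; order 20: 3; order 40: 1.
Total: 1 + 21 + 11 + 1 + 5 + 5 + 3 + 1 = 48.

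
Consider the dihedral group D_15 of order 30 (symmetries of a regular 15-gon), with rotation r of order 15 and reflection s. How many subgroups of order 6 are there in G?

|G| = 30 and 6 | 30, so subgroups of order 6 are possible by Lagrange.
The subgroups of order 6 are: {e, r^5, r^10, s, r^5s, r^10s}; {e, r^5, r^10, rs, r^6s, r^11s}; {e, r^5, r^10, r^2s, r^7s, r^12s}; {e, r^5, r^10, r^3s, r^8s, r^13s}; … (5 in all).
So G has 5 subgroups of order 6.

5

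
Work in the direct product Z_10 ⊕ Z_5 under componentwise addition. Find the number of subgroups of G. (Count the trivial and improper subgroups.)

16

|G| = 50, so by Lagrange every subgroup order divides 50. Divisors: 1, 2, 5, 10, 25, 50.
Subgroups by order — order 1: 1; order 2: 1; order 5: 6; order 10: 6; order 25: 1; order 50: 1.
Total: 1 + 1 + 6 + 6 + 1 + 1 = 16.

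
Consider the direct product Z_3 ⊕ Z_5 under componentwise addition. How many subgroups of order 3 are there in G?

1

|G| = 15 and 3 | 15, so subgroups of order 3 are possible by Lagrange.
The subgroups of order 3 are: {(0,0), (1,0), (2,0)}.
So G has 1 subgroup of order 3.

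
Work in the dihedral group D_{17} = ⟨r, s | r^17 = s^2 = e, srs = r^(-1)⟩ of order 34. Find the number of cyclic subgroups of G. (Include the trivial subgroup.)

A cyclic subgroup of order d is generated by each of its φ(d) elements of order d, so the cyclic subgroups of order d number (#elements of order d)/φ(d).
Cyclic subgroups by order — order 1: 1; order 2: 17; order 17: 1.
Total: 19.

19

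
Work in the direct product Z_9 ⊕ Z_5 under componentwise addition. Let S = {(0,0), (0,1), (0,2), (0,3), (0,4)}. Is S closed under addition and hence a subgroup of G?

|S| = 5 divides |G| = 45, consistent with Lagrange.
S contains the identity, every element's inverse is in S, and S is closed under +: it is a subgroup.
In fact S = ⟨(0,1)⟩.

Yes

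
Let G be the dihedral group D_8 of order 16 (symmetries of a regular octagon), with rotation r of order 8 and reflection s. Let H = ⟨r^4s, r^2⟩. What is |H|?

8

|⟨r^4s⟩| = 2 and |⟨r^2⟩| = 4, so |H| is a multiple of lcm(2, 4) = 4 and divides |G| = 16.
Closing under the operation: H = {e, r^2, r^4, r^6, s, r^2s, r^4s, r^6s}, so |H| = 8.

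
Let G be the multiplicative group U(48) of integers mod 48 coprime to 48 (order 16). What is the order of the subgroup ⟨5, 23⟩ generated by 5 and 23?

|⟨5⟩| = 4 and |⟨23⟩| = 2, so |H| is a multiple of lcm(4, 2) = 4 and divides |G| = 16.
Closing under the operation: H = {1, 5, 19, 23, 25, 29, 43, 47}, so |H| = 8.

8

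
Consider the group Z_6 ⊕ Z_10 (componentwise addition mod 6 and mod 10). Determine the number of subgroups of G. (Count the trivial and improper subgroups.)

|G| = 60, so by Lagrange every subgroup order divides 60. Divisors: 1, 2, 3, 4, 5, 6, 10, 12, 15, 20, 30, 60.
Subgroups by order — order 1: 1; order 2: 3; order 3: 1; order 4: 1; order 5: 1; order 6: 3; order 10: 3; order 12: 1; order 15: 1; order 20: 1; order 30: 3; order 60: 1.
Total: 1 + 3 + 1 + 1 + 1 + 3 + 3 + 1 + 1 + 1 + 3 + 1 = 20.

20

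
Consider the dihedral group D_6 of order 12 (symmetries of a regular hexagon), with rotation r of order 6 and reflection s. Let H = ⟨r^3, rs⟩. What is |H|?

|⟨r^3⟩| = 2 and |⟨rs⟩| = 2, so |H| is a multiple of lcm(2, 2) = 2 and divides |G| = 12.
Closing under the operation: H = {e, r^3, rs, r^4s}, so |H| = 4.

4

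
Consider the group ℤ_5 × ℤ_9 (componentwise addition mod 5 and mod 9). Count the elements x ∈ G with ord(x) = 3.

2

An element (a,b) has order lcm(ord(a), ord(b)); count pairs with lcm equal to 3.
Enumerating gives 2 such elements.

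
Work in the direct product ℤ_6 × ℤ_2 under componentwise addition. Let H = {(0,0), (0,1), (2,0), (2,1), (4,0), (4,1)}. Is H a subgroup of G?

|H| = 6 divides |G| = 12, consistent with Lagrange.
H contains the identity, every element's inverse is in H, and H is closed under +: it is a subgroup.
In fact H = ⟨(2,1)⟩.

Yes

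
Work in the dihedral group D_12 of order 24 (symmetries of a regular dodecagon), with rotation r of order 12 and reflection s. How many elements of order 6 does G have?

The elements of order 6 are: r^2, r^10.
That's 2.

2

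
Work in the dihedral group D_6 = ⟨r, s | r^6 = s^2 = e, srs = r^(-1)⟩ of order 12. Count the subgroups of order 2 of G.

7

|G| = 12 and 2 | 12, so subgroups of order 2 are possible by Lagrange.
The subgroups of order 2 are: {e, r^2s}; {e, r^3}; {e, r^3s}; {e, r^4s}; … (7 in all).
So G has 7 subgroups of order 2.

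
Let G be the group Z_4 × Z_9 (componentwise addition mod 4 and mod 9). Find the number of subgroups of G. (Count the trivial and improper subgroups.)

9

|G| = 36, so by Lagrange every subgroup order divides 36. Divisors: 1, 2, 3, 4, 6, 9, 12, 18, 36.
Subgroups by order — order 1: 1; order 2: 1; order 3: 1; order 4: 1; order 6: 1; order 9: 1; order 12: 1; order 18: 1; order 36: 1.
Total: 1 + 1 + 1 + 1 + 1 + 1 + 1 + 1 + 1 = 9.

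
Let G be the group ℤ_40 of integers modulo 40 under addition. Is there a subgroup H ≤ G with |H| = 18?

No

18 does not divide |G| = 40, so by Lagrange no subgroup of order 18 exists.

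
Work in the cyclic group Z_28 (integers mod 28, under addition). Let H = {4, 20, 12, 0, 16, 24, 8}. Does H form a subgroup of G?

|H| = 7 divides |G| = 28, consistent with Lagrange.
H contains the identity, every element's inverse is in H, and H is closed under +: it is a subgroup.
In fact H = ⟨16⟩.

Yes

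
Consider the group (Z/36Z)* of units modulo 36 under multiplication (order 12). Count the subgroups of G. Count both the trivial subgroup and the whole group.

10

|G| = 12, so by Lagrange every subgroup order divides 12. Divisors: 1, 2, 3, 4, 6, 12.
Subgroups by order — order 1: 1; order 2: 3; order 3: 1; order 4: 1; order 6: 3; order 12: 1.
Total: 1 + 3 + 1 + 1 + 3 + 1 = 10.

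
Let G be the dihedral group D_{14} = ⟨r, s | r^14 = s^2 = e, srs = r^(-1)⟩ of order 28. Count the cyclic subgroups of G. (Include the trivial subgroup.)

18

Group the elements of G by the cyclic subgroup they generate; each cyclic subgroup of order d accounts for φ(d) elements.
Cyclic subgroups by order — order 1: 1; order 2: 15; order 7: 1; order 14: 1.
Total: 18.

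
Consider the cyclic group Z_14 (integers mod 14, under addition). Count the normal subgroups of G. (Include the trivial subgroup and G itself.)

4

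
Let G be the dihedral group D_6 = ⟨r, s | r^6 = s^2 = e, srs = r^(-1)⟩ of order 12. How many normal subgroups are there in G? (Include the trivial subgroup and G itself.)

7

G has 16 subgroups. Checking conjugation-invariance by order — order 1: 1/1 normal; order 2: 1/7 normal; order 3: 1/1 normal; order 4: 0/3 normal; order 6: 3/3 normal; order 12: 1/1 normal.
Total normal subgroups: 7.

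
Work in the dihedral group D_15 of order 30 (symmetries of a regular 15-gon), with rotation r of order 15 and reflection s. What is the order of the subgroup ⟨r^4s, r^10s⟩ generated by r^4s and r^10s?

|⟨r^4s⟩| = 2 and |⟨r^10s⟩| = 2, so |H| is a multiple of lcm(2, 2) = 2 and divides |G| = 30.
Closing under the operation: H = {e, r^3, r^6, r^9, r^12, rs, r^4s, r^7s, r^10s, r^13s}, so |H| = 10.

10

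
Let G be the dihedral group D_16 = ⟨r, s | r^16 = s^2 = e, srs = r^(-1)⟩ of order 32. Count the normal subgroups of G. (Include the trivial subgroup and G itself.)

8

G has 36 subgroups. Checking conjugation-invariance by order — order 1: 1/1 normal; order 2: 1/17 normal; order 4: 1/9 normal; order 8: 1/5 normal; order 16: 3/3 normal; order 32: 1/1 normal.
Total normal subgroups: 8.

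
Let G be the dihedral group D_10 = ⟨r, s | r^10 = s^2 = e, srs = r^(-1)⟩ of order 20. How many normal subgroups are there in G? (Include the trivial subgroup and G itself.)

G has 22 subgroups. Checking conjugation-invariance by order — order 1: 1/1 normal; order 2: 1/11 normal; order 4: 0/5 normal; order 5: 1/1 normal; order 10: 3/3 normal; order 20: 1/1 normal.
Total normal subgroups: 7.

7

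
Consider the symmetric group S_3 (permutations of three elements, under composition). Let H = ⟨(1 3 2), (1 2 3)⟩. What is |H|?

|⟨(1 3 2)⟩| = 3 and |⟨(1 2 3)⟩| = 3, so |H| is a multiple of lcm(3, 3) = 3 and divides |G| = 6.
Closing under the operation: H = {e, (1 2 3), (1 3 2)}, so |H| = 3.

3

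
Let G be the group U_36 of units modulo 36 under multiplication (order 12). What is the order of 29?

6

Compute successive powers of 29 mod 36: 29, 13, 17, 25, 5, 1; 29^6 ≡ 1 (mod 36).
So |⟨29⟩| = 6.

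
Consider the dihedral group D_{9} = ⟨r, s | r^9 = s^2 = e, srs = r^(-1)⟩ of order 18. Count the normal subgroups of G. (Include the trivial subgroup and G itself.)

4

G has 16 subgroups. Checking conjugation-invariance by order — order 1: 1/1 normal; order 2: 0/9 normal; order 3: 1/1 normal; order 6: 0/3 normal; order 9: 1/1 normal; order 18: 1/1 normal.
Total normal subgroups: 4.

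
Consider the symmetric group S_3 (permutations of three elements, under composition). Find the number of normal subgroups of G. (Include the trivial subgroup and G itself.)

G has 6 subgroups. Checking conjugation-invariance by order — order 1: 1/1 normal; order 2: 0/3 normal; order 3: 1/1 normal; order 6: 1/1 normal.
Total normal subgroups: 3.

3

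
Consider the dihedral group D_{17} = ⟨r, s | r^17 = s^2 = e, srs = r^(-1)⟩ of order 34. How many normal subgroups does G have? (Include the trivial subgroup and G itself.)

G has 20 subgroups. Checking conjugation-invariance by order — order 1: 1/1 normal; order 2: 0/17 normal; order 17: 1/1 normal; order 34: 1/1 normal.
Total normal subgroups: 3.

3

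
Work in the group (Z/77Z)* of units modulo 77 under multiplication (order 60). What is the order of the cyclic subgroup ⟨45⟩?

6

Compute successive powers of 45 mod 77: 45, 23, 34, 67, 12, 1; 45^6 ≡ 1 (mod 77).
So |⟨45⟩| = 6.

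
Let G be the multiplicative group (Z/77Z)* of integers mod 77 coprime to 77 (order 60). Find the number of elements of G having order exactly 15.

8

The elements of order 15 are: 4, 9, 16, 25, 37, 53, 58, 60.
That's 8.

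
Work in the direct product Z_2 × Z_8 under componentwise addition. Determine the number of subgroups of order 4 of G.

3

|G| = 16 and 4 | 16, so subgroups of order 4 are possible by Lagrange.
The subgroups of order 4 are: {(0,0), (0,2), (0,4), (0,6)}; {(0,0), (0,4), (1,0), (1,4)}; {(0,0), (0,4), (1,2), (1,6)}.
So G has 3 subgroups of order 4.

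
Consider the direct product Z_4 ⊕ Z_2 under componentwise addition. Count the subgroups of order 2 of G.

|G| = 8 and 2 | 8, so subgroups of order 2 are possible by Lagrange.
The subgroups of order 2 are: {(0,0), (0,1)}; {(0,0), (2,0)}; {(0,0), (2,1)}.
So G has 3 subgroups of order 2.

3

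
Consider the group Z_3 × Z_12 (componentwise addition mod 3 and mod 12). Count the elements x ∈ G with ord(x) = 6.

An element (a,b) has order lcm(ord(a), ord(b)); count pairs with lcm equal to 6.
Enumerating gives 8 such elements.

8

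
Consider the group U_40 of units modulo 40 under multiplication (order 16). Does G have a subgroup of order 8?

8 | 16. A subgroup of order 8 is {1, 7, 9, 11, 13, 19, 23, 37}.

Yes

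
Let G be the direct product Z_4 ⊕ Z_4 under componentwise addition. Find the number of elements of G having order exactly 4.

12

An element (a,b) has order lcm(ord(a), ord(b)); count pairs with lcm equal to 4.
Enumerating gives 12 such elements.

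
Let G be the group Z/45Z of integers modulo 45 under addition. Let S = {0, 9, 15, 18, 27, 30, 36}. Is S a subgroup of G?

|S| = 7 does not divide |G| = 45, so by Lagrange S is not a subgroup.

No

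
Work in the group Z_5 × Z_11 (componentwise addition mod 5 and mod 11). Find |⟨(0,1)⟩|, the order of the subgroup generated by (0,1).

11

The order of (0,1) in Z_5 × Z_11 is lcm(ord(0) in Z_5, ord(1) in Z_11).
ord(0) = 1 and ord(1) = 11, so |⟨(0,1)⟩| = lcm(1, 11) = 11.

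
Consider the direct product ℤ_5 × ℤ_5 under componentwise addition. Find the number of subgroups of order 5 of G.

|G| = 25 and 5 | 25, so subgroups of order 5 are possible by Lagrange.
The subgroups of order 5 are: {(0,0), (0,1), (0,2), (0,3), (0,4)}; {(0,0), (1,0), (2,0), (3,0), (4,0)}; {(0,0), (1,1), (2,2), (3,3), (4,4)}; {(0,0), (1,2), (2,4), (3,1), (4,3)}; … (6 in all).
So G has 6 subgroups of order 5.

6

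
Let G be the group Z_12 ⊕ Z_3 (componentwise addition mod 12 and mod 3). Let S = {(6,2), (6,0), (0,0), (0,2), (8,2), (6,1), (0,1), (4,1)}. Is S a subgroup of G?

No

|S| = 8 does not divide |G| = 36, so by Lagrange S is not a subgroup.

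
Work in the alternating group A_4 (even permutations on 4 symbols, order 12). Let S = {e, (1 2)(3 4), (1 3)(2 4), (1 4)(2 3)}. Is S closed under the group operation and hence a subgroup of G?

Yes

|S| = 4 divides |G| = 12, consistent with Lagrange.
S contains the identity, every element's inverse is in S, and S is closed under ∘: it is a subgroup.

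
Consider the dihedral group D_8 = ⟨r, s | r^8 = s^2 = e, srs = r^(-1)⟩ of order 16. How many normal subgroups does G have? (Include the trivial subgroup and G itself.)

G has 19 subgroups. Checking conjugation-invariance by order — order 1: 1/1 normal; order 2: 1/9 normal; order 4: 1/5 normal; order 8: 3/3 normal; order 16: 1/1 normal.
Total normal subgroups: 7.

7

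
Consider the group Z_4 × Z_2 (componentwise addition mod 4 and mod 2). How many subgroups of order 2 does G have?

3

|G| = 8 and 2 | 8, so subgroups of order 2 are possible by Lagrange.
The subgroups of order 2 are: {(0,0), (0,1)}; {(0,0), (2,0)}; {(0,0), (2,1)}.
So G has 3 subgroups of order 2.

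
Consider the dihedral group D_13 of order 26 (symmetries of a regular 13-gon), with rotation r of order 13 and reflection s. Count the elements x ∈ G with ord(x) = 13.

12

Enumerating element orders in G gives 12 elements of order 13.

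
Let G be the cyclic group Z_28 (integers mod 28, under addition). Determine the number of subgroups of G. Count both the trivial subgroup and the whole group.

6

Subgroups of the cyclic group Z_28 correspond bijectively to divisors of 28.
Divisors of 28: 1, 2, 4, 7, 14, 28.
So Z_28 has 6 subgroups.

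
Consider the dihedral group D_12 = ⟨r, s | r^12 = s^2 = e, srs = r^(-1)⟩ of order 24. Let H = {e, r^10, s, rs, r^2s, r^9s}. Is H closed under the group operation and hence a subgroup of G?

r^10 ∈ H but its inverse r^2 ∉ H, so H is not a subgroup.

No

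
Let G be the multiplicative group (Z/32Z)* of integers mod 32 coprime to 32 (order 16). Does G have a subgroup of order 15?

15 does not divide |G| = 16, so by Lagrange no subgroup of order 15 exists.

No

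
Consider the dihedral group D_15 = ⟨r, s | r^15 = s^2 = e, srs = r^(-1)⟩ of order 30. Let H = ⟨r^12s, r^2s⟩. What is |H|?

6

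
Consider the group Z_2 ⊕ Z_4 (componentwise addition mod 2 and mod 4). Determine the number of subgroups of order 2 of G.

|G| = 8 and 2 | 8, so subgroups of order 2 are possible by Lagrange.
The subgroups of order 2 are: {(0,0), (0,2)}; {(0,0), (1,0)}; {(0,0), (1,2)}.
So G has 3 subgroups of order 2.

3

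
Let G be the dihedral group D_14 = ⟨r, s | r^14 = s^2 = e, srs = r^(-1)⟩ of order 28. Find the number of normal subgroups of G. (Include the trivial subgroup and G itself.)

G has 28 subgroups. Checking conjugation-invariance by order — order 1: 1/1 normal; order 2: 1/15 normal; order 4: 0/7 normal; order 7: 1/1 normal; order 14: 3/3 normal; order 28: 1/1 normal.
Total normal subgroups: 7.

7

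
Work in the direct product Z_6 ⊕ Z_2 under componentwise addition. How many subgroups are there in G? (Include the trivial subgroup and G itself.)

|G| = 12, so by Lagrange every subgroup order divides 12. Divisors: 1, 2, 3, 4, 6, 12.
Subgroups by order — order 1: 1; order 2: 3; order 3: 1; order 4: 1; order 6: 3; order 12: 1.
Total: 1 + 3 + 1 + 1 + 3 + 1 = 10.

10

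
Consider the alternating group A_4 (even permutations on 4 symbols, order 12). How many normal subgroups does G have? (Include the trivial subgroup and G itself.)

G has 10 subgroups. Checking conjugation-invariance by order — order 1: 1/1 normal; order 2: 0/3 normal; order 3: 0/4 normal; order 4: 1/1 normal; order 12: 1/1 normal.
Total normal subgroups: 3.

3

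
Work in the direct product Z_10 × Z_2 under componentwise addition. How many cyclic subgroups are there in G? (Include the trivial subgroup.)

Each element a generates a cyclic subgroup ⟨a⟩; distinct elements may generate the same one (a cyclic group of order d has φ(d) generators).
Cyclic subgroups by order — order 1: 1; order 2: 3; order 5: 1; order 10: 3.
Total: 8.

8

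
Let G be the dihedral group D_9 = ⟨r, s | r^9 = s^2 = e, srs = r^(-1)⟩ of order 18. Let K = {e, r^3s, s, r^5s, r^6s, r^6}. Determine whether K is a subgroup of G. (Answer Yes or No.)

r^6 ∈ K but its inverse r^3 ∉ K, so K is not a subgroup.

No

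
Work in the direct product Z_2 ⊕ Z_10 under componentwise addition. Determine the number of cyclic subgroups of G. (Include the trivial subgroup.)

A cyclic subgroup of order d is generated by each of its φ(d) elements of order d, so the cyclic subgroups of order d number (#elements of order d)/φ(d).
Cyclic subgroups by order — order 1: 1; order 2: 3; order 5: 1; order 10: 3.
Total: 8.

8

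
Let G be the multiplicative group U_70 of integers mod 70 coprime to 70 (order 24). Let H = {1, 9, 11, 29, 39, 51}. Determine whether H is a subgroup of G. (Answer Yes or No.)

Yes

|H| = 6 divides |G| = 24, consistent with Lagrange.
H contains the identity, every element's inverse is in H, and H is closed under ·: it is a subgroup.
In fact H = ⟨39⟩.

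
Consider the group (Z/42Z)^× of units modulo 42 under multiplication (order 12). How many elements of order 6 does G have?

The elements of order 6 are: 5, 11, 17, 19, 23, 31.
That's 6.

6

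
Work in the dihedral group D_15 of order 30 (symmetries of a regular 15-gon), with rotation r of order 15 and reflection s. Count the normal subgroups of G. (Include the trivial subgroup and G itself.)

5

G has 28 subgroups. Checking conjugation-invariance by order — order 1: 1/1 normal; order 2: 0/15 normal; order 3: 1/1 normal; order 5: 1/1 normal; order 6: 0/5 normal; order 10: 0/3 normal; order 15: 1/1 normal; order 30: 1/1 normal.
Total normal subgroups: 5.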